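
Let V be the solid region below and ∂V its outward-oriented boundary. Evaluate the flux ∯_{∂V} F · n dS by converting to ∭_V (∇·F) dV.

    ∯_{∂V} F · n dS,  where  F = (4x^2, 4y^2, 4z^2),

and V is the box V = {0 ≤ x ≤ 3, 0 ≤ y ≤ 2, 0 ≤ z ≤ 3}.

By the divergence theorem,

    ∯_{∂V} F · n dS = ∭_V (∇ · F) dV.

Compute the divergence:
    ∇ · F = ∂F_x/∂x + ∂F_y/∂y + ∂F_z/∂z = 8x + 8y + 8z.

V is a rectangular box, so dV = dx dy dz with 0 ≤ x ≤ 3, 0 ≤ y ≤ 2, 0 ≤ z ≤ 3.

Integrate (8x + 8y + 8z) over V as an iterated integral:

    ∭_V (∇·F) dV = ∫_0^{3} ∫_0^{2} ∫_0^{3} (8x + 8y + 8z) dz dy dx.

Inner (z from 0 to 3): 24x + 24y + 36.
Middle (y from 0 to 2): 48x + 120.
Outer (x from 0 to 3): 576.

Therefore ∯_{∂V} F · n dS = 576.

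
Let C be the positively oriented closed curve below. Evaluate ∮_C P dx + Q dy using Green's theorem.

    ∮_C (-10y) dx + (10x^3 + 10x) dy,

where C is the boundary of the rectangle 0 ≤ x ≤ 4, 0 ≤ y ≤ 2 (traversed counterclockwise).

Green's theorem converts the closed line integral into a double integral over the enclosed region D:

    ∮_C P dx + Q dy = ∬_D (∂Q/∂x - ∂P/∂y) dA.

Here P = -10y, Q = 10x^3 + 10x, so

    ∂Q/∂x = 30x^2 + 10,    ∂P/∂y = -10,
    ∂Q/∂x - ∂P/∂y = 30x^2 + 20.

D is the region 0 ≤ x ≤ 4, 0 ≤ y ≤ 2. Evaluating the double integral:

    ∬_D (30x^2 + 20) dA = ∫_0^{4} ∫_0^{2} (30x^2 + 20) dy dx.

Inner (y from 0 to 2): 60x^2 + 40.
Outer (x from 0 to 4): 1440.

Therefore ∮_C P dx + Q dy = 1440.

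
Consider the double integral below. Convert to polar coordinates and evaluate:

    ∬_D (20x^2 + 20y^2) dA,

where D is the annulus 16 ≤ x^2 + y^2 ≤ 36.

The region D is 4 ≤ r ≤ 6, 0 ≤ θ ≤ 2π in polar coordinates, where x = r cos(θ), y = r sin(θ), and dA = r dr dθ.

Under the substitution, the integrand becomes 20r^2, so

    ∬_D (20x^2 + 20y^2) dA = ∫_{0}^{2π} ∫_{4}^{6} (20r^2) · r dr dθ.

Inner integral (in r): ∫_{4}^{6} (20r^2) · r dr = 5200.

Outer integral (in θ): ∫_{0}^{2π} (5200) dθ = 10400π.

Therefore ∬_D (20x^2 + 20y^2) dA = 10400π.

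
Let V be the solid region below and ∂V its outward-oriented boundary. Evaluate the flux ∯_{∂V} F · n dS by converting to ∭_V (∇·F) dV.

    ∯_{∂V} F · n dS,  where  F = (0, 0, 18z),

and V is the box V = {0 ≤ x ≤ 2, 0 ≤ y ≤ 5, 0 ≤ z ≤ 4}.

By the divergence theorem,

    ∯_{∂V} F · n dS = ∭_V (∇ · F) dV.

Compute the divergence:
    ∇ · F = ∂F_x/∂x + ∂F_y/∂y + ∂F_z/∂z = 0 + 0 + 18 = 18.

V is a rectangular box, so dV = dx dy dz with 0 ≤ x ≤ 2, 0 ≤ y ≤ 5, 0 ≤ z ≤ 4.

Integrate (18) over V as an iterated integral:

    ∭_V (∇·F) dV = ∫_0^{2} ∫_0^{5} ∫_0^{4} (18) dz dy dx.

Inner (z from 0 to 4): 72.
Middle (y from 0 to 5): 360.
Outer (x from 0 to 2): 720.

Therefore ∯_{∂V} F · n dS = 720.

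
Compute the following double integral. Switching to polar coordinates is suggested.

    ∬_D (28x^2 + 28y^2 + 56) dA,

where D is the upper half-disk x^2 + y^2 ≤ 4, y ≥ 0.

The region D is 0 ≤ r ≤ 2, 0 ≤ θ ≤ π in polar coordinates, where x = r cos(θ), y = r sin(θ), and dA = r dr dθ.

Under the substitution, the integrand becomes 28r^2 + 56, so

    ∬_D (28x^2 + 28y^2 + 56) dA = ∫_{0}^{π} ∫_{0}^{2} (28r^2 + 56) · r dr dθ.

Inner integral (in r): ∫_{0}^{2} (28r^2 + 56) · r dr = 224.

Outer integral (in θ): ∫_{0}^{π} (224) dθ = 224π.

Therefore ∬_D (28x^2 + 28y^2 + 56) dA = 224π.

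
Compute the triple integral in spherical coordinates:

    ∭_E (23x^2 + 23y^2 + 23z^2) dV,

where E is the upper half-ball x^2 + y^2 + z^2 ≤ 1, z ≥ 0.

In spherical coordinates, x = ρ sin(φ) cos(θ), y = ρ sin(φ) sin(θ), z = ρ cos(φ), and dV = ρ^2 sin(φ) dρ dφ dθ.

The integrand becomes 23ρ^2, so

    ∭_E (23x^2 + 23y^2 + 23z^2) dV = ∫_{0}^{2π} ∫_{0}^{π/2} ∫_{0}^{1} (23ρ^2) · ρ^2 sin(φ) dρ dφ dθ.

Inner (ρ): 23sin(φ)/5.
Middle (φ): 23/5.
Outer (θ): 46π/5.

Therefore the triple integral equals 46π/5.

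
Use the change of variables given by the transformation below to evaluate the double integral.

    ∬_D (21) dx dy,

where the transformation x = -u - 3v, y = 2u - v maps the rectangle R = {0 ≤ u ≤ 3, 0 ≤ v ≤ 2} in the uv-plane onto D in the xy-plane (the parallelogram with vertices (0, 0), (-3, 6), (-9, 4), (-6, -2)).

Compute the Jacobian determinant of (x, y) with respect to (u, v):

    ∂(x,y)/∂(u,v) = | -1  -3 | = (-1)(-1) - (-3)(2) = 7.
                   | 2  -1 |

Its absolute value is |J| = 7 (the area scaling factor).

Substituting x = -u - 3v, y = 2u - v into the integrand,

    21 → 21,

so the integral becomes

    ∬_R (21) · |J| du dv = ∫_0^3 ∫_0^2 (147) dv du.

Inner (v): 294.
Outer (u): 882.

Therefore ∬_D (21) dx dy = 882.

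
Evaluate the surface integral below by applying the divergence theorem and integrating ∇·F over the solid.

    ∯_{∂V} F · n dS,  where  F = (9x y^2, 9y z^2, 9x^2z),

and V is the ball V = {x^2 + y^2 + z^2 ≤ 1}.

By the divergence theorem,

    ∯_{∂V} F · n dS = ∭_V (∇ · F) dV.

Compute the divergence:
    ∇ · F = ∂F_x/∂x + ∂F_y/∂y + ∂F_z/∂z = 9y^2 + 9z^2 + 9x^2 = 9x^2 + 9y^2 + 9z^2.

In spherical coordinates, x = ρ sin(φ) cos(θ), y = ρ sin(φ) sin(θ), z = ρ cos(φ), dV = ρ^2 sin(φ) dρ dφ dθ, with 0 ≤ ρ ≤ 1, 0 ≤ φ ≤ π, 0 ≤ θ ≤ 2π.

The integrand, after substitution and multiplying by the volume element, becomes (9ρ^2) · ρ^2 sin(φ), so

    ∭_V (∇·F) dV = ∫_0^{2π} ∫_0^{π} ∫_0^{1} (9ρ^2) · ρ^2 sin(φ) dρ dφ dθ.

Inner (ρ from 0 to 1): 9sin(φ)/5.
Middle (φ from 0 to π): 18/5.
Outer (θ from 0 to 2π): 36π/5.

Therefore ∯_{∂V} F · n dS = 36π/5.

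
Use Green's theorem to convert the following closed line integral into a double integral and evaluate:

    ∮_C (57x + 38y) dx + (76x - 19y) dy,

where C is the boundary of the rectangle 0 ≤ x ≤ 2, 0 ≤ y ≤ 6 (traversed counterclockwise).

Green's theorem converts the closed line integral into a double integral over the enclosed region D:

    ∮_C P dx + Q dy = ∬_D (∂Q/∂x - ∂P/∂y) dA.

Here P = 57x + 38y, Q = 76x - 19y, so

    ∂Q/∂x = 76,    ∂P/∂y = 38,
    ∂Q/∂x - ∂P/∂y = 38.

D is the region 0 ≤ x ≤ 2, 0 ≤ y ≤ 6. Evaluating the double integral:

    ∬_D (38) dA = ∫_0^{2} ∫_0^{6} (38) dy dx.

Inner (y from 0 to 6): 228.
Outer (x from 0 to 2): 456.

Therefore ∮_C P dx + Q dy = 456.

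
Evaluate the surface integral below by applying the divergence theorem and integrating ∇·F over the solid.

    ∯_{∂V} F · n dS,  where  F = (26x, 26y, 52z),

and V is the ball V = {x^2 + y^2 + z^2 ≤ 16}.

By the divergence theorem,

    ∯_{∂V} F · n dS = ∭_V (∇ · F) dV.

Compute the divergence:
    ∇ · F = ∂F_x/∂x + ∂F_y/∂y + ∂F_z/∂z = 26 + 26 + 52 = 104.

In spherical coordinates, x = ρ sin(φ) cos(θ), y = ρ sin(φ) sin(θ), z = ρ cos(φ), dV = ρ^2 sin(φ) dρ dφ dθ, with 0 ≤ ρ ≤ 4, 0 ≤ φ ≤ π, 0 ≤ θ ≤ 2π.

The integrand, after substitution and multiplying by the volume element, becomes (104) · ρ^2 sin(φ), so

    ∭_V (∇·F) dV = ∫_0^{2π} ∫_0^{π} ∫_0^{4} (104) · ρ^2 sin(φ) dρ dφ dθ.

Inner (ρ from 0 to 4): 6656sin(φ)/3.
Middle (φ from 0 to π): 13312/3.
Outer (θ from 0 to 2π): 26624π/3.

Therefore ∯_{∂V} F · n dS = 26624π/3.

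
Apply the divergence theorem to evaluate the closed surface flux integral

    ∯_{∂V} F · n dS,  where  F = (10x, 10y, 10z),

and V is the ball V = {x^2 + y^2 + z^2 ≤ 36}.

By the divergence theorem,

    ∯_{∂V} F · n dS = ∭_V (∇ · F) dV.

Compute the divergence:
    ∇ · F = ∂F_x/∂x + ∂F_y/∂y + ∂F_z/∂z = 10 + 10 + 10 = 30.

In spherical coordinates, x = ρ sin(φ) cos(θ), y = ρ sin(φ) sin(θ), z = ρ cos(φ), dV = ρ^2 sin(φ) dρ dφ dθ, with 0 ≤ ρ ≤ 6, 0 ≤ φ ≤ π, 0 ≤ θ ≤ 2π.

The integrand, after substitution and multiplying by the volume element, becomes (30) · ρ^2 sin(φ), so

    ∭_V (∇·F) dV = ∫_0^{2π} ∫_0^{π} ∫_0^{6} (30) · ρ^2 sin(φ) dρ dφ dθ.

Inner (ρ from 0 to 6): 2160sin(φ).
Middle (φ from 0 to π): 4320.
Outer (θ from 0 to 2π): 8640π.

Therefore ∯_{∂V} F · n dS = 8640π.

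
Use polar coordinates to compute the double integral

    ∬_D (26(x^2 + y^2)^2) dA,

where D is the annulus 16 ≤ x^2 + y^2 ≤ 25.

The region D is 4 ≤ r ≤ 5, 0 ≤ θ ≤ 2π in polar coordinates, where x = r cos(θ), y = r sin(θ), and dA = r dr dθ.

Under the substitution, the integrand becomes 26r^4, so

    ∬_D (26(x^2 + y^2)^2) dA = ∫_{0}^{2π} ∫_{4}^{5} (26r^4) · r dr dθ.

Inner integral (in r): ∫_{4}^{5} (26r^4) · r dr = 49959.

Outer integral (in θ): ∫_{0}^{2π} (49959) dθ = 99918π.

Therefore ∬_D (26(x^2 + y^2)^2) dA = 99918π.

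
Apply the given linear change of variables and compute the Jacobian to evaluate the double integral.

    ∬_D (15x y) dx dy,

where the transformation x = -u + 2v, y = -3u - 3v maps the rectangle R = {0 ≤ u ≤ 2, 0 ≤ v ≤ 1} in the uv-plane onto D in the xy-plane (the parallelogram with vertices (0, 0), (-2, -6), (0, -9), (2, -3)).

Compute the Jacobian determinant of (x, y) with respect to (u, v):

    ∂(x,y)/∂(u,v) = | -1  2 | = (-1)(-3) - (2)(-3) = 9.
                   | -3  -3 |

Its absolute value is |J| = 9 (the area scaling factor).

Substituting x = -u + 2v, y = -3u - 3v into the integrand,

    15x y → 45u^2 - 45u v - 90v^2,

so the integral becomes

    ∬_R (45u^2 - 45u v - 90v^2) · |J| du dv = ∫_0^2 ∫_0^1 (405u^2 - 405u v - 810v^2) dv du.

Inner (v): 405u^2 - 405u/2 - 270.
Outer (u): 135.

Therefore ∬_D (15x y) dx dy = 135.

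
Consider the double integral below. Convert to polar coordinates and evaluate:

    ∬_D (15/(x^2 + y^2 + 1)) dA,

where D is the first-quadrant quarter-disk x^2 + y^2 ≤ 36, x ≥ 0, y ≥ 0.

The region D is 0 ≤ r ≤ 6, 0 ≤ θ ≤ π/2 in polar coordinates, where x = r cos(θ), y = r sin(θ), and dA = r dr dθ.

Under the substitution, the integrand becomes 15/(r^2 + 1), so

    ∬_D (15/(x^2 + y^2 + 1)) dA = ∫_{0}^{π/2} ∫_{0}^{6} (15/(r^2 + 1)) · r dr dθ.

Inner integral (in r): ∫_{0}^{6} (15/(r^2 + 1)) · r dr = 15log(37)/2.

Outer integral (in θ): ∫_{0}^{π/2} (15log(37)/2) dθ = 15π log(37)/4.

Therefore ∬_D (15/(x^2 + y^2 + 1)) dA = 15π log(37)/4.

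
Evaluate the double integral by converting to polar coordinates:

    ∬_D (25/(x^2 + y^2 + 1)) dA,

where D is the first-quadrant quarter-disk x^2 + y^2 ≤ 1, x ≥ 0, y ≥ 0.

The region D is 0 ≤ r ≤ 1, 0 ≤ θ ≤ π/2 in polar coordinates, where x = r cos(θ), y = r sin(θ), and dA = r dr dθ.

Under the substitution, the integrand becomes 25/(r^2 + 1), so

    ∬_D (25/(x^2 + y^2 + 1)) dA = ∫_{0}^{π/2} ∫_{0}^{1} (25/(r^2 + 1)) · r dr dθ.

Inner integral (in r): ∫_{0}^{1} (25/(r^2 + 1)) · r dr = 25log(2)/2.

Outer integral (in θ): ∫_{0}^{π/2} (25log(2)/2) dθ = 25π log(2)/4.

Therefore ∬_D (25/(x^2 + y^2 + 1)) dA = 25π log(2)/4.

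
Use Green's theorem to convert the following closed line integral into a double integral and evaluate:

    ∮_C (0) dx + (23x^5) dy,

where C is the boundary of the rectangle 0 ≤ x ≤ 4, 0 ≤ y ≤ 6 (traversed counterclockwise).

Green's theorem converts the closed line integral into a double integral over the enclosed region D:

    ∮_C P dx + Q dy = ∬_D (∂Q/∂x - ∂P/∂y) dA.

Here P = 0, Q = 23x^5, so

    ∂Q/∂x = 115x^4,    ∂P/∂y = 0,
    ∂Q/∂x - ∂P/∂y = 115x^4.

D is the region 0 ≤ x ≤ 4, 0 ≤ y ≤ 6. Evaluating the double integral:

    ∬_D (115x^4) dA = ∫_0^{4} ∫_0^{6} (115x^4) dy dx.

Inner (y from 0 to 6): 690x^4.
Outer (x from 0 to 4): 141312.

Therefore ∮_C P dx + Q dy = 141312.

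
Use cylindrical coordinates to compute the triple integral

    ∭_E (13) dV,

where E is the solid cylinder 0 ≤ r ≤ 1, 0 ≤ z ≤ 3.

In cylindrical coordinates, x = r cos(θ), y = r sin(θ), z = z, and dV = r dr dθ dz.

The integrand becomes 13, so

    ∭_E (13) dV = ∫_{0}^{2π} ∫_{0}^{1} ∫_{0}^{3} (13) · r dz dr dθ.

Inner (z): 39r.
Middle (r from 0 to 1): 39/2.
Outer (θ): 39π.

Therefore the triple integral equals 39π.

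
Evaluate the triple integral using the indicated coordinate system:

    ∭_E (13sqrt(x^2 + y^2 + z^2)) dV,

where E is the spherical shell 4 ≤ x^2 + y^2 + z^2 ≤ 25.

In spherical coordinates, x = ρ sin(φ) cos(θ), y = ρ sin(φ) sin(θ), z = ρ cos(φ), and dV = ρ^2 sin(φ) dρ dφ dθ.

The integrand becomes 13ρ, so

    ∭_E (13sqrt(x^2 + y^2 + z^2)) dV = ∫_{0}^{2π} ∫_{0}^{π} ∫_{2}^{5} (13ρ) · ρ^2 sin(φ) dρ dφ dθ.

Inner (ρ): 7917sin(φ)/4.
Middle (φ): 7917/2.
Outer (θ): 7917π.

Therefore the triple integral equals 7917π.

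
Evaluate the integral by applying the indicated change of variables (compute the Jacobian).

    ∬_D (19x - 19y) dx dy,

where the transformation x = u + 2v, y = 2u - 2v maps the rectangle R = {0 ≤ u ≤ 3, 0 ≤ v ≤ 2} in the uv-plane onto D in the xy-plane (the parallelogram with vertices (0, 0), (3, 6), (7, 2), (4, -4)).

Compute the Jacobian determinant of (x, y) with respect to (u, v):

    ∂(x,y)/∂(u,v) = | 1  2 | = (1)(-2) - (2)(2) = -6.
                   | 2  -2 |

Its absolute value is |J| = 6 (the area scaling factor).

Substituting x = u + 2v, y = 2u - 2v into the integrand,

    19x - 19y → -19u + 76v,

so the integral becomes

    ∬_R (-19u + 76v) · |J| du dv = ∫_0^3 ∫_0^2 (-114u + 456v) dv du.

Inner (v): 912 - 228u.
Outer (u): 1710.

Therefore ∬_D (19x - 19y) dx dy = 1710.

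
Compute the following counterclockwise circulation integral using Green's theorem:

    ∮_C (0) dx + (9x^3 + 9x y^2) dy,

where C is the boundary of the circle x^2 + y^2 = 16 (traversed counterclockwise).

Green's theorem converts the closed line integral into a double integral over the enclosed region D:

    ∮_C P dx + Q dy = ∬_D (∂Q/∂x - ∂P/∂y) dA.

Here P = 0, Q = 9x^3 + 9x y^2, so

    ∂Q/∂x = 27x^2 + 9y^2,    ∂P/∂y = 0,
    ∂Q/∂x - ∂P/∂y = 27x^2 + 9y^2.

D is the region x^2 + y^2 ≤ 16. Evaluating the double integral:

In polar coordinates (x = r cos θ, y = r sin θ, dA = r dr dθ) the integrand becomes 9r^2(cos(2θ) + 2), so

    ∬_D (27x^2 + 9y^2) dA = ∫_0^{2π} ∫_0^{4} (9r^2(cos(2θ) + 2)) · r dr dθ.

Inner (r from 0 to 4): 576cos(2θ) + 1152.
Outer (θ from 0 to 2π): 2304π.

Therefore ∮_C P dx + Q dy = 2304π.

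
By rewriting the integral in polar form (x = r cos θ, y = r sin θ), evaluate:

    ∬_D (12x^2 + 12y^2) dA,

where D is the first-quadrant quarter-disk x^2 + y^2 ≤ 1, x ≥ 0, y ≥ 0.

The region D is 0 ≤ r ≤ 1, 0 ≤ θ ≤ π/2 in polar coordinates, where x = r cos(θ), y = r sin(θ), and dA = r dr dθ.

Under the substitution, the integrand becomes 12r^2, so

    ∬_D (12x^2 + 12y^2) dA = ∫_{0}^{π/2} ∫_{0}^{1} (12r^2) · r dr dθ.

Inner integral (in r): ∫_{0}^{1} (12r^2) · r dr = 3.

Outer integral (in θ): ∫_{0}^{π/2} (3) dθ = 3π/2.

Therefore ∬_D (12x^2 + 12y^2) dA = 3π/2.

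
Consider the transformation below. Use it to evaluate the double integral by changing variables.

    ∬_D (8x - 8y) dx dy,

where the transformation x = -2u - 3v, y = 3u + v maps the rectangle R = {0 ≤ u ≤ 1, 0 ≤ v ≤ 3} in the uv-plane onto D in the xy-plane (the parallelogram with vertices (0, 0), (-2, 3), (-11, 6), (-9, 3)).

Compute the Jacobian determinant of (x, y) with respect to (u, v):

    ∂(x,y)/∂(u,v) = | -2  -3 | = (-2)(1) - (-3)(3) = 7.
                   | 3  1 |

Its absolute value is |J| = 7 (the area scaling factor).

Substituting x = -2u - 3v, y = 3u + v into the integrand,

    8x - 8y → -40u - 32v,

so the integral becomes

    ∬_R (-40u - 32v) · |J| du dv = ∫_0^1 ∫_0^3 (-280u - 224v) dv du.

Inner (v): -840u - 1008.
Outer (u): -1428.

Therefore ∬_D (8x - 8y) dx dy = -1428.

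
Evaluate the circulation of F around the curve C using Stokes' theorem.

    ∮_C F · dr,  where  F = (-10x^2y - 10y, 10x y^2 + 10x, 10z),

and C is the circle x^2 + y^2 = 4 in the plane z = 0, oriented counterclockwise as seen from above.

Let S be the flat disk x^2 + y^2 ≤ 4 in the plane z = 0, with upward unit normal n̂ = ẑ. By Stokes' theorem,

    ∮_C F · dr = ∬_S (∇ × F) · n̂ dS = ∬_D (curl F)_z dA,

where D is the disk x^2 + y^2 ≤ 4.

Compute the curl of F = (-10x^2y - 10y, 10x y^2 + 10x, 10z):
    (∇ × F)_x = ∂F_z/∂y - ∂F_y/∂z = 0,
    (∇ × F)_y = ∂F_x/∂z - ∂F_z/∂x = 0,
    (∇ × F)_z = ∂F_y/∂x - ∂F_x/∂y = 10x^2 + 10y^2 + 20.

On z = 0, (curl F)_z = 10x^2 + 10y^2 + 20.

Convert to polar (x = r cos θ, y = r sin θ, dA = r dr dθ); the integrand becomes 10r^2 + 20, so

    ∬_D (curl F)_z dA = ∫_0^{2π} ∫_0^{2} (10r^2 + 20) · r dr dθ.

Inner (r from 0 to 2): 80.
Outer (θ from 0 to 2π): 160π.

Therefore ∮_C F · dr = 160π.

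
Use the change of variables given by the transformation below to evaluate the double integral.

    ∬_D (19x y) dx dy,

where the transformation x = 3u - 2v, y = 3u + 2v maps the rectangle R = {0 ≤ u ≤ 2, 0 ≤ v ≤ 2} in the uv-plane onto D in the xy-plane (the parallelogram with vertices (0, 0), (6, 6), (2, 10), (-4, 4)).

Compute the Jacobian determinant of (x, y) with respect to (u, v):

    ∂(x,y)/∂(u,v) = | 3  -2 | = (3)(2) - (-2)(3) = 12.
                   | 3  2 |

Its absolute value is |J| = 12 (the area scaling factor).

Substituting x = 3u - 2v, y = 3u + 2v into the integrand,

    19x y → 171u^2 - 76v^2,

so the integral becomes

    ∬_R (171u^2 - 76v^2) · |J| du dv = ∫_0^2 ∫_0^2 (2052u^2 - 912v^2) dv du.

Inner (v): 4104u^2 - 2432.
Outer (u): 6080.

Therefore ∬_D (19x y) dx dy = 6080.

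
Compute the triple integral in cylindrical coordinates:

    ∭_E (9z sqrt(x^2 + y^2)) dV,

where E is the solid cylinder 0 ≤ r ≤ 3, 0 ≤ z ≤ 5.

In cylindrical coordinates, x = r cos(θ), y = r sin(θ), z = z, and dV = r dr dθ dz.

The integrand becomes 9r z, so

    ∭_E (9z sqrt(x^2 + y^2)) dV = ∫_{0}^{2π} ∫_{0}^{3} ∫_{0}^{5} (9r z) · r dz dr dθ.

Inner (z): 225r^2/2.
Middle (r from 0 to 3): 2025/2.
Outer (θ): 2025π.

Therefore the triple integral equals 2025π.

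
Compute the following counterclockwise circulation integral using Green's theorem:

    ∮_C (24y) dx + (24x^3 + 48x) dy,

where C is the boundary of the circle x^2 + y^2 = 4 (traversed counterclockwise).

Green's theorem converts the closed line integral into a double integral over the enclosed region D:

    ∮_C P dx + Q dy = ∬_D (∂Q/∂x - ∂P/∂y) dA.

Here P = 24y, Q = 24x^3 + 48x, so

    ∂Q/∂x = 72x^2 + 48,    ∂P/∂y = 24,
    ∂Q/∂x - ∂P/∂y = 72x^2 + 24.

D is the region x^2 + y^2 ≤ 4. Evaluating the double integral:

In polar coordinates (x = r cos θ, y = r sin θ, dA = r dr dθ) the integrand becomes 72r^2cos(θ)^2 + 24, so

    ∬_D (72x^2 + 24) dA = ∫_0^{2π} ∫_0^{2} (72r^2cos(θ)^2 + 24) · r dr dθ.

Inner (r from 0 to 2): 288cos(θ)^2 + 48.
Outer (θ from 0 to 2π): 384π.

Therefore ∮_C P dx + Q dy = 384π.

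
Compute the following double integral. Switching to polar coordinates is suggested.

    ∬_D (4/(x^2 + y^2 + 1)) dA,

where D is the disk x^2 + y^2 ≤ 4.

The region D is 0 ≤ r ≤ 2, 0 ≤ θ ≤ 2π in polar coordinates, where x = r cos(θ), y = r sin(θ), and dA = r dr dθ.

Under the substitution, the integrand becomes 4/(r^2 + 1), so

    ∬_D (4/(x^2 + y^2 + 1)) dA = ∫_{0}^{2π} ∫_{0}^{2} (4/(r^2 + 1)) · r dr dθ.

Inner integral (in r): ∫_{0}^{2} (4/(r^2 + 1)) · r dr = log(25).

Outer integral (in θ): ∫_{0}^{2π} (log(25)) dθ = 4π log(5).

Therefore ∬_D (4/(x^2 + y^2 + 1)) dA = 4π log(5).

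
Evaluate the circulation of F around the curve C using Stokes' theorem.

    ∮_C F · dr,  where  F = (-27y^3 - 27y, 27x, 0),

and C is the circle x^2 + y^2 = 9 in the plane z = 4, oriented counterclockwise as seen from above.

Let S be the flat disk x^2 + y^2 ≤ 9 in the plane z = 4, with upward unit normal n̂ = ẑ. By Stokes' theorem,

    ∮_C F · dr = ∬_S (∇ × F) · n̂ dS = ∬_D (curl F)_z dA,

where D is the disk x^2 + y^2 ≤ 9.

Compute the curl of F = (-27y^3 - 27y, 27x, 0):
    (∇ × F)_x = ∂F_z/∂y - ∂F_y/∂z = 0,
    (∇ × F)_y = ∂F_x/∂z - ∂F_z/∂x = 0,
    (∇ × F)_z = ∂F_y/∂x - ∂F_x/∂y = 81y^2 + 54.

On z = 4, (curl F)_z = 81y^2 + 54.

Convert to polar (x = r cos θ, y = r sin θ, dA = r dr dθ); the integrand becomes 81r^2sin(θ)^2 + 54, so

    ∬_D (curl F)_z dA = ∫_0^{2π} ∫_0^{3} (81r^2sin(θ)^2 + 54) · r dr dθ.

Inner (r from 0 to 3): 6561sin(θ)^2/4 + 243.
Outer (θ from 0 to 2π): 8505π/4.

Therefore ∮_C F · dr = 8505π/4.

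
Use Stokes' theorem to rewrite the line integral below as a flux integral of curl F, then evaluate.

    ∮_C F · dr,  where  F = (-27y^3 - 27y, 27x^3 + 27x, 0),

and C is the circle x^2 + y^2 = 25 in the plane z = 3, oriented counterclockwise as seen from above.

Let S be the flat disk x^2 + y^2 ≤ 25 in the plane z = 3, with upward unit normal n̂ = ẑ. By Stokes' theorem,

    ∮_C F · dr = ∬_S (∇ × F) · n̂ dS = ∬_D (curl F)_z dA,

where D is the disk x^2 + y^2 ≤ 25.

Compute the curl of F = (-27y^3 - 27y, 27x^3 + 27x, 0):
    (∇ × F)_x = ∂F_z/∂y - ∂F_y/∂z = 0,
    (∇ × F)_y = ∂F_x/∂z - ∂F_z/∂x = 0,
    (∇ × F)_z = ∂F_y/∂x - ∂F_x/∂y = 81x^2 + 81y^2 + 54.

On z = 3, (curl F)_z = 81x^2 + 81y^2 + 54.

Convert to polar (x = r cos θ, y = r sin θ, dA = r dr dθ); the integrand becomes 81r^2 + 54, so

    ∬_D (curl F)_z dA = ∫_0^{2π} ∫_0^{5} (81r^2 + 54) · r dr dθ.

Inner (r from 0 to 5): 53325/4.
Outer (θ from 0 to 2π): 53325π/2.

Therefore ∮_C F · dr = 53325π/2.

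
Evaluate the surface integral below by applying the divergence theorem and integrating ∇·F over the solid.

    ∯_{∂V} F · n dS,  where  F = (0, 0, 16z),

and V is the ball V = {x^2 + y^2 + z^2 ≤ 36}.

By the divergence theorem,

    ∯_{∂V} F · n dS = ∭_V (∇ · F) dV.

Compute the divergence:
    ∇ · F = ∂F_x/∂x + ∂F_y/∂y + ∂F_z/∂z = 0 + 0 + 16 = 16.

In spherical coordinates, x = ρ sin(φ) cos(θ), y = ρ sin(φ) sin(θ), z = ρ cos(φ), dV = ρ^2 sin(φ) dρ dφ dθ, with 0 ≤ ρ ≤ 6, 0 ≤ φ ≤ π, 0 ≤ θ ≤ 2π.

The integrand, after substitution and multiplying by the volume element, becomes (16) · ρ^2 sin(φ), so

    ∭_V (∇·F) dV = ∫_0^{2π} ∫_0^{π} ∫_0^{6} (16) · ρ^2 sin(φ) dρ dφ dθ.

Inner (ρ from 0 to 6): 1152sin(φ).
Middle (φ from 0 to π): 2304.
Outer (θ from 0 to 2π): 4608π.

Therefore ∯_{∂V} F · n dS = 4608π.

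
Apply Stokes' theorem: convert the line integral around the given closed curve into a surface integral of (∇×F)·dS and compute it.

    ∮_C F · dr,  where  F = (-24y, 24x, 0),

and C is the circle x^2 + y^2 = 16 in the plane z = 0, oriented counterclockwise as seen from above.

Let S be the flat disk x^2 + y^2 ≤ 16 in the plane z = 0, with upward unit normal n̂ = ẑ. By Stokes' theorem,

    ∮_C F · dr = ∬_S (∇ × F) · n̂ dS = ∬_D (curl F)_z dA,

where D is the disk x^2 + y^2 ≤ 16.

Compute the curl of F = (-24y, 24x, 0):
    (∇ × F)_x = ∂F_z/∂y - ∂F_y/∂z = 0,
    (∇ × F)_y = ∂F_x/∂z - ∂F_z/∂x = 0,
    (∇ × F)_z = ∂F_y/∂x - ∂F_x/∂y = 48.

On z = 0, (curl F)_z = 48.

Convert to polar (x = r cos θ, y = r sin θ, dA = r dr dθ); the integrand becomes 48, so

    ∬_D (curl F)_z dA = ∫_0^{2π} ∫_0^{4} (48) · r dr dθ.

Inner (r from 0 to 4): 384.
Outer (θ from 0 to 2π): 768π.

Therefore ∮_C F · dr = 768π.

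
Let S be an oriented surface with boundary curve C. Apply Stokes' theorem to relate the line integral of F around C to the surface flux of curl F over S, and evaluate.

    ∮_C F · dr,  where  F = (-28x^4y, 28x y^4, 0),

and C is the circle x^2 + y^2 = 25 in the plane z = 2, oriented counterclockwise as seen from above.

Let S be the flat disk x^2 + y^2 ≤ 25 in the plane z = 2, with upward unit normal n̂ = ẑ. By Stokes' theorem,

    ∮_C F · dr = ∬_S (∇ × F) · n̂ dS = ∬_D (curl F)_z dA,

where D is the disk x^2 + y^2 ≤ 25.

Compute the curl of F = (-28x^4y, 28x y^4, 0):
    (∇ × F)_x = ∂F_z/∂y - ∂F_y/∂z = 0,
    (∇ × F)_y = ∂F_x/∂z - ∂F_z/∂x = 0,
    (∇ × F)_z = ∂F_y/∂x - ∂F_x/∂y = 28x^4 + 28y^4.

On z = 2, (curl F)_z = 28x^4 + 28y^4.

Convert to polar (x = r cos θ, y = r sin θ, dA = r dr dθ); the integrand becomes 28r^4(sin(θ)^4 + cos(θ)^4), so

    ∬_D (curl F)_z dA = ∫_0^{2π} ∫_0^{5} (28r^4(sin(θ)^4 + cos(θ)^4)) · r dr dθ.

Inner (r from 0 to 5): 218750sin(θ)^4/3 + 218750cos(θ)^4/3.
Outer (θ from 0 to 2π): 109375π.

Therefore ∮_C F · dr = 109375π.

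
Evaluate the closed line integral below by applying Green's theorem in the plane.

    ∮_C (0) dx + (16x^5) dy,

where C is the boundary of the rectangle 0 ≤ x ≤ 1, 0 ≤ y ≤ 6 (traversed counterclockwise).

Green's theorem converts the closed line integral into a double integral over the enclosed region D:

    ∮_C P dx + Q dy = ∬_D (∂Q/∂x - ∂P/∂y) dA.

Here P = 0, Q = 16x^5, so

    ∂Q/∂x = 80x^4,    ∂P/∂y = 0,
    ∂Q/∂x - ∂P/∂y = 80x^4.

D is the region 0 ≤ x ≤ 1, 0 ≤ y ≤ 6. Evaluating the double integral:

    ∬_D (80x^4) dA = ∫_0^{1} ∫_0^{6} (80x^4) dy dx.

Inner (y from 0 to 6): 480x^4.
Outer (x from 0 to 1): 96.

Therefore ∮_C P dx + Q dy = 96.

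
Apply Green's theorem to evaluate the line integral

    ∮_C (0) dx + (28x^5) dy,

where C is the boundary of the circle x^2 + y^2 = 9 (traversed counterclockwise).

Green's theorem converts the closed line integral into a double integral over the enclosed region D:

    ∮_C P dx + Q dy = ∬_D (∂Q/∂x - ∂P/∂y) dA.

Here P = 0, Q = 28x^5, so

    ∂Q/∂x = 140x^4,    ∂P/∂y = 0,
    ∂Q/∂x - ∂P/∂y = 140x^4.

D is the region x^2 + y^2 ≤ 9. Evaluating the double integral:

In polar coordinates (x = r cos θ, y = r sin θ, dA = r dr dθ) the integrand becomes 140r^4cos(θ)^4, so

    ∬_D (140x^4) dA = ∫_0^{2π} ∫_0^{3} (140r^4cos(θ)^4) · r dr dθ.

Inner (r from 0 to 3): 17010cos(θ)^4.
Outer (θ from 0 to 2π): 25515π/2.

Therefore ∮_C P dx + Q dy = 25515π/2.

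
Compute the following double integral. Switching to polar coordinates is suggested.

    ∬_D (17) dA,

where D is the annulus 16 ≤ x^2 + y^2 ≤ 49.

The region D is 4 ≤ r ≤ 7, 0 ≤ θ ≤ 2π in polar coordinates, where x = r cos(θ), y = r sin(θ), and dA = r dr dθ.

Under the substitution, the integrand becomes 17, so

    ∬_D (17) dA = ∫_{0}^{2π} ∫_{4}^{7} (17) · r dr dθ.

Inner integral (in r): ∫_{4}^{7} (17) · r dr = 561/2.

Outer integral (in θ): ∫_{0}^{2π} (561/2) dθ = 561π.

Therefore ∬_D (17) dA = 561π.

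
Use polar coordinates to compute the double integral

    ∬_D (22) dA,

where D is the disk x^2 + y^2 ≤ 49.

The region D is 0 ≤ r ≤ 7, 0 ≤ θ ≤ 2π in polar coordinates, where x = r cos(θ), y = r sin(θ), and dA = r dr dθ.

Under the substitution, the integrand becomes 22, so

    ∬_D (22) dA = ∫_{0}^{2π} ∫_{0}^{7} (22) · r dr dθ.

Inner integral (in r): ∫_{0}^{7} (22) · r dr = 539.

Outer integral (in θ): ∫_{0}^{2π} (539) dθ = 1078π.

Therefore ∬_D (22) dA = 1078π.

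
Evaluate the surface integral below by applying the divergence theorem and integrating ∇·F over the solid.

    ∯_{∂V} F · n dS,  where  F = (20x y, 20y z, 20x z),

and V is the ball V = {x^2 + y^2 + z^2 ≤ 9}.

By the divergence theorem,

    ∯_{∂V} F · n dS = ∭_V (∇ · F) dV.

Compute the divergence:
    ∇ · F = ∂F_x/∂x + ∂F_y/∂y + ∂F_z/∂z = 20y + 20z + 20x = 20x + 20y + 20z.

In spherical coordinates, x = ρ sin(φ) cos(θ), y = ρ sin(φ) sin(θ), z = ρ cos(φ), dV = ρ^2 sin(φ) dρ dφ dθ, with 0 ≤ ρ ≤ 3, 0 ≤ φ ≤ π, 0 ≤ θ ≤ 2π.

The integrand, after substitution and multiplying by the volume element, becomes (20ρ (sqrt(2)sin(φ)sin(θ + π/4) + cos(φ))) · ρ^2 sin(φ), so

    ∭_V (∇·F) dV = ∫_0^{2π} ∫_0^{π} ∫_0^{3} (20ρ (sqrt(2)sin(φ)sin(θ + π/4) + cos(φ))) · ρ^2 sin(φ) dρ dφ dθ.

Inner (ρ from 0 to 3): 405(sqrt(2)sin(φ)sin(θ + π/4) + cos(φ))sin(φ).
Middle (φ from 0 to π): 405sqrt(2)π sin(θ + π/4)/2.
Outer (θ from 0 to 2π): 0.

Therefore ∯_{∂V} F · n dS = 0.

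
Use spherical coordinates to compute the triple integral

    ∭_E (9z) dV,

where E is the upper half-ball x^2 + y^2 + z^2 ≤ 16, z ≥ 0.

In spherical coordinates, x = ρ sin(φ) cos(θ), y = ρ sin(φ) sin(θ), z = ρ cos(φ), and dV = ρ^2 sin(φ) dρ dφ dθ.

The integrand becomes 9ρ cos(φ), so

    ∭_E (9z) dV = ∫_{0}^{2π} ∫_{0}^{π/2} ∫_{0}^{4} (9ρ cos(φ)) · ρ^2 sin(φ) dρ dφ dθ.

Inner (ρ): 288sin(2φ).
Middle (φ): 288.
Outer (θ): 576π.

Therefore the triple integral equals 576π.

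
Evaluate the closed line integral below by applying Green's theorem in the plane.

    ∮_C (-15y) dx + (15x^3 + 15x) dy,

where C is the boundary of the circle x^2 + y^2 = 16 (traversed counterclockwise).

Green's theorem converts the closed line integral into a double integral over the enclosed region D:

    ∮_C P dx + Q dy = ∬_D (∂Q/∂x - ∂P/∂y) dA.

Here P = -15y, Q = 15x^3 + 15x, so

    ∂Q/∂x = 45x^2 + 15,    ∂P/∂y = -15,
    ∂Q/∂x - ∂P/∂y = 45x^2 + 30.

D is the region x^2 + y^2 ≤ 16. Evaluating the double integral:

In polar coordinates (x = r cos θ, y = r sin θ, dA = r dr dθ) the integrand becomes 45r^2cos(θ)^2 + 30, so

    ∬_D (45x^2 + 30) dA = ∫_0^{2π} ∫_0^{4} (45r^2cos(θ)^2 + 30) · r dr dθ.

Inner (r from 0 to 4): 2880cos(θ)^2 + 240.
Outer (θ from 0 to 2π): 3360π.

Therefore ∮_C P dx + Q dy = 3360π.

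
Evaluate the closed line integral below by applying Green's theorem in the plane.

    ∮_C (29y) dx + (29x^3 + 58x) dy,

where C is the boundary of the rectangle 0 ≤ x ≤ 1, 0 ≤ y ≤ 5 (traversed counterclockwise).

Green's theorem converts the closed line integral into a double integral over the enclosed region D:

    ∮_C P dx + Q dy = ∬_D (∂Q/∂x - ∂P/∂y) dA.

Here P = 29y, Q = 29x^3 + 58x, so

    ∂Q/∂x = 87x^2 + 58,    ∂P/∂y = 29,
    ∂Q/∂x - ∂P/∂y = 87x^2 + 29.

D is the region 0 ≤ x ≤ 1, 0 ≤ y ≤ 5. Evaluating the double integral:

    ∬_D (87x^2 + 29) dA = ∫_0^{1} ∫_0^{5} (87x^2 + 29) dy dx.

Inner (y from 0 to 5): 435x^2 + 145.
Outer (x from 0 to 1): 290.

Therefore ∮_C P dx + Q dy = 290.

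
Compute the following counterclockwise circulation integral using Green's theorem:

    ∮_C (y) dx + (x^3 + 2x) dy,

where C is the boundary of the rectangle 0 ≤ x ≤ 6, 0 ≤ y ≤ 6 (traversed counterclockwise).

Green's theorem converts the closed line integral into a double integral over the enclosed region D:

    ∮_C P dx + Q dy = ∬_D (∂Q/∂x - ∂P/∂y) dA.

Here P = y, Q = x^3 + 2x, so

    ∂Q/∂x = 3x^2 + 2,    ∂P/∂y = 1,
    ∂Q/∂x - ∂P/∂y = 3x^2 + 1.

D is the region 0 ≤ x ≤ 6, 0 ≤ y ≤ 6. Evaluating the double integral:

    ∬_D (3x^2 + 1) dA = ∫_0^{6} ∫_0^{6} (3x^2 + 1) dy dx.

Inner (y from 0 to 6): 18x^2 + 6.
Outer (x from 0 to 6): 1332.

Therefore ∮_C P dx + Q dy = 1332.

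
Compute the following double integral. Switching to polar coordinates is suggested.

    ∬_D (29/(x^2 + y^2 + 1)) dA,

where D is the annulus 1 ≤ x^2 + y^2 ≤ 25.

The region D is 1 ≤ r ≤ 5, 0 ≤ θ ≤ 2π in polar coordinates, where x = r cos(θ), y = r sin(θ), and dA = r dr dθ.

Under the substitution, the integrand becomes 29/(r^2 + 1), so

    ∬_D (29/(x^2 + y^2 + 1)) dA = ∫_{0}^{2π} ∫_{1}^{5} (29/(r^2 + 1)) · r dr dθ.

Inner integral (in r): ∫_{1}^{5} (29/(r^2 + 1)) · r dr = 29log(13)/2.

Outer integral (in θ): ∫_{0}^{2π} (29log(13)/2) dθ = 29π log(13).

Therefore ∬_D (29/(x^2 + y^2 + 1)) dA = 29π log(13).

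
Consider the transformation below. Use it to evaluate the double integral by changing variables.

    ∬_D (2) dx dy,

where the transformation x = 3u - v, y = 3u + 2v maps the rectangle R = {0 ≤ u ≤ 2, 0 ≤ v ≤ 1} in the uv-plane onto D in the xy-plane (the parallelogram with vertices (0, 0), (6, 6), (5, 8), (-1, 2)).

Compute the Jacobian determinant of (x, y) with respect to (u, v):

    ∂(x,y)/∂(u,v) = | 3  -1 | = (3)(2) - (-1)(3) = 9.
                   | 3  2 |

Its absolute value is |J| = 9 (the area scaling factor).

Substituting x = 3u - v, y = 3u + 2v into the integrand,

    2 → 2,

so the integral becomes

    ∬_R (2) · |J| du dv = ∫_0^2 ∫_0^1 (18) dv du.

Inner (v): 18.
Outer (u): 36.

Therefore ∬_D (2) dx dy = 36.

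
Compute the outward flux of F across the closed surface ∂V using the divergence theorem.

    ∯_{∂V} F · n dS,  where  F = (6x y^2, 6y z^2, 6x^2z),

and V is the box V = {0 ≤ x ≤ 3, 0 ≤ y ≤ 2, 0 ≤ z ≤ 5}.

By the divergence theorem,

    ∯_{∂V} F · n dS = ∭_V (∇ · F) dV.

Compute the divergence:
    ∇ · F = ∂F_x/∂x + ∂F_y/∂y + ∂F_z/∂z = 6y^2 + 6z^2 + 6x^2 = 6x^2 + 6y^2 + 6z^2.

V is a rectangular box, so dV = dx dy dz with 0 ≤ x ≤ 3, 0 ≤ y ≤ 2, 0 ≤ z ≤ 5.

Integrate (6x^2 + 6y^2 + 6z^2) over V as an iterated integral:

    ∭_V (∇·F) dV = ∫_0^{3} ∫_0^{2} ∫_0^{5} (6x^2 + 6y^2 + 6z^2) dz dy dx.

Inner (z from 0 to 5): 30x^2 + 30y^2 + 250.
Middle (y from 0 to 2): 60x^2 + 580.
Outer (x from 0 to 3): 2280.

Therefore ∯_{∂V} F · n dS = 2280.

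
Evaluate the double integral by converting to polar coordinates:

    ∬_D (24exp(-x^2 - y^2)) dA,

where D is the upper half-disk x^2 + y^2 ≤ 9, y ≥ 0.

The region D is 0 ≤ r ≤ 3, 0 ≤ θ ≤ π in polar coordinates, where x = r cos(θ), y = r sin(θ), and dA = r dr dθ.

Under the substitution, the integrand becomes 24exp(-r^2), so

    ∬_D (24exp(-x^2 - y^2)) dA = ∫_{0}^{π} ∫_{0}^{3} (24exp(-r^2)) · r dr dθ.

Inner integral (in r): ∫_{0}^{3} (24exp(-r^2)) · r dr = 12 - 12exp(-9).

Outer integral (in θ): ∫_{0}^{π} (12 - 12exp(-9)) dθ = -12π exp(-9) + 12π.

Therefore ∬_D (24exp(-x^2 - y^2)) dA = -12π exp(-9) + 12π.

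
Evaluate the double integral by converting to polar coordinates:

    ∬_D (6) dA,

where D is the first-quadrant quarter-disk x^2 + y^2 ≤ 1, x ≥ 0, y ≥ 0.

The region D is 0 ≤ r ≤ 1, 0 ≤ θ ≤ π/2 in polar coordinates, where x = r cos(θ), y = r sin(θ), and dA = r dr dθ.

Under the substitution, the integrand becomes 6, so

    ∬_D (6) dA = ∫_{0}^{π/2} ∫_{0}^{1} (6) · r dr dθ.

Inner integral (in r): ∫_{0}^{1} (6) · r dr = 3.

Outer integral (in θ): ∫_{0}^{π/2} (3) dθ = 3π/2.

Therefore ∬_D (6) dA = 3π/2.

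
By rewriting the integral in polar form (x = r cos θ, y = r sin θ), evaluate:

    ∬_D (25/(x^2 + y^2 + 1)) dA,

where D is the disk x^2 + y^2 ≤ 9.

The region D is 0 ≤ r ≤ 3, 0 ≤ θ ≤ 2π in polar coordinates, where x = r cos(θ), y = r sin(θ), and dA = r dr dθ.

Under the substitution, the integrand becomes 25/(r^2 + 1), so

    ∬_D (25/(x^2 + y^2 + 1)) dA = ∫_{0}^{2π} ∫_{0}^{3} (25/(r^2 + 1)) · r dr dθ.

Inner integral (in r): ∫_{0}^{3} (25/(r^2 + 1)) · r dr = 25log(10)/2.

Outer integral (in θ): ∫_{0}^{2π} (25log(10)/2) dθ = 25π log(10).

Therefore ∬_D (25/(x^2 + y^2 + 1)) dA = 25π log(10).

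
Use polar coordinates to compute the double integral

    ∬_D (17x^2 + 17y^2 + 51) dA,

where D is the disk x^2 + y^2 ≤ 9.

The region D is 0 ≤ r ≤ 3, 0 ≤ θ ≤ 2π in polar coordinates, where x = r cos(θ), y = r sin(θ), and dA = r dr dθ.

Under the substitution, the integrand becomes 17r^2 + 51, so

    ∬_D (17x^2 + 17y^2 + 51) dA = ∫_{0}^{2π} ∫_{0}^{3} (17r^2 + 51) · r dr dθ.

Inner integral (in r): ∫_{0}^{3} (17r^2 + 51) · r dr = 2295/4.

Outer integral (in θ): ∫_{0}^{2π} (2295/4) dθ = 2295π/2.

Therefore ∬_D (17x^2 + 17y^2 + 51) dA = 2295π/2.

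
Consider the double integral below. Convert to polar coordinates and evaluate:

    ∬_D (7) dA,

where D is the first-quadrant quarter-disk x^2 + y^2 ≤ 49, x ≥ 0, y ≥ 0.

The region D is 0 ≤ r ≤ 7, 0 ≤ θ ≤ π/2 in polar coordinates, where x = r cos(θ), y = r sin(θ), and dA = r dr dθ.

Under the substitution, the integrand becomes 7, so

    ∬_D (7) dA = ∫_{0}^{π/2} ∫_{0}^{7} (7) · r dr dθ.

Inner integral (in r): ∫_{0}^{7} (7) · r dr = 343/2.

Outer integral (in θ): ∫_{0}^{π/2} (343/2) dθ = 343π/4.

Therefore ∬_D (7) dA = 343π/4.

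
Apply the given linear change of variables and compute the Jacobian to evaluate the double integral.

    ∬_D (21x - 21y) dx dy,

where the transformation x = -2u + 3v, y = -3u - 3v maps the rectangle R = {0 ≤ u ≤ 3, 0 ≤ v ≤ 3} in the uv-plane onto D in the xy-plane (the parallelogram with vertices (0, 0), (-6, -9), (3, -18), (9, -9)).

Compute the Jacobian determinant of (x, y) with respect to (u, v):

    ∂(x,y)/∂(u,v) = | -2  3 | = (-2)(-3) - (3)(-3) = 15.
                   | -3  -3 |

Its absolute value is |J| = 15 (the area scaling factor).

Substituting x = -2u + 3v, y = -3u - 3v into the integrand,

    21x - 21y → 21u + 126v,

so the integral becomes

    ∬_R (21u + 126v) · |J| du dv = ∫_0^3 ∫_0^3 (315u + 1890v) dv du.

Inner (v): 945u + 8505.
Outer (u): 59535/2.

Therefore ∬_D (21x - 21y) dx dy = 59535/2.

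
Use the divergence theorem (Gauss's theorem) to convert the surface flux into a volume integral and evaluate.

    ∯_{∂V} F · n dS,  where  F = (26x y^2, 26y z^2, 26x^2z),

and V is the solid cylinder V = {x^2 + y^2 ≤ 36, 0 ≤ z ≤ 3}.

By the divergence theorem,

    ∯_{∂V} F · n dS = ∭_V (∇ · F) dV.

Compute the divergence:
    ∇ · F = ∂F_x/∂x + ∂F_y/∂y + ∂F_z/∂z = 26y^2 + 26z^2 + 26x^2 = 26x^2 + 26y^2 + 26z^2.

In cylindrical coordinates, x = r cos(θ), y = r sin(θ), z = z, dV = r dr dθ dz, with 0 ≤ r ≤ 6, 0 ≤ θ ≤ 2π, 0 ≤ z ≤ 3.

The integrand, after substitution and multiplying by the volume element, becomes (26r^2 + 26z^2) · r, so

    ∭_V (∇·F) dV = ∫_0^{2π} ∫_0^{6} ∫_0^{3} (26r^2 + 26z^2) · r dz dr dθ.

Inner (z from 0 to 3): 78r (r^2 + 3).
Middle (r from 0 to 6): 29484.
Outer (θ from 0 to 2π): 58968π.

Therefore ∯_{∂V} F · n dS = 58968π.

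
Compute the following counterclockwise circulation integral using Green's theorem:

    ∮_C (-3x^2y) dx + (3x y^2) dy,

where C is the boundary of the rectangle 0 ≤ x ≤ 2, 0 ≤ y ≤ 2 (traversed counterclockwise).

Green's theorem converts the closed line integral into a double integral over the enclosed region D:

    ∮_C P dx + Q dy = ∬_D (∂Q/∂x - ∂P/∂y) dA.

Here P = -3x^2y, Q = 3x y^2, so

    ∂Q/∂x = 3y^2,    ∂P/∂y = -3x^2,
    ∂Q/∂x - ∂P/∂y = 3x^2 + 3y^2.

D is the region 0 ≤ x ≤ 2, 0 ≤ y ≤ 2. Evaluating the double integral:

    ∬_D (3x^2 + 3y^2) dA = ∫_0^{2} ∫_0^{2} (3x^2 + 3y^2) dy dx.

Inner (y from 0 to 2): 6x^2 + 8.
Outer (x from 0 to 2): 32.

Therefore ∮_C P dx + Q dy = 32.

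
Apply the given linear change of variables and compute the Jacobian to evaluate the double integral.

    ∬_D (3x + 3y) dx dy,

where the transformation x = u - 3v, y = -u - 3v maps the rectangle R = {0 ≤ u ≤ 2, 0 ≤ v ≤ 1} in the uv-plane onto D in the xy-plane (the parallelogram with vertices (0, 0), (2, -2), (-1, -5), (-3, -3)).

Compute the Jacobian determinant of (x, y) with respect to (u, v):

    ∂(x,y)/∂(u,v) = | 1  -3 | = (1)(-3) - (-3)(-1) = -6.
                   | -1  -3 |

Its absolute value is |J| = 6 (the area scaling factor).

Substituting x = u - 3v, y = -u - 3v into the integrand,

    3x + 3y → -18v,

so the integral becomes

    ∬_R (-18v) · |J| du dv = ∫_0^2 ∫_0^1 (-108v) dv du.

Inner (v): -54.
Outer (u): -108.

Therefore ∬_D (3x + 3y) dx dy = -108.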